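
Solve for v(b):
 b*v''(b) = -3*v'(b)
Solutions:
 v(b) = C1 + C2/b^2


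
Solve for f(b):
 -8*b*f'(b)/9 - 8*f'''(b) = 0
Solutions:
 f(b) = C1 + Integral(C2*airyai(-3^(1/3)*b/3) + C3*airybi(-3^(1/3)*b/3), b)


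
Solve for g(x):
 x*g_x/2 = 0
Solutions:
 g(x) = C1


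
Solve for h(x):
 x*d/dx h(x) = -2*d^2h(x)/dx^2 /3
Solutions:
 h(x) = C1 + C2*erf(sqrt(3)*x/2)


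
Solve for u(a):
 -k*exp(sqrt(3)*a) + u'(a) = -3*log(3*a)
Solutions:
 u(a) = C1 - 3*a*log(a) + 3*a*(1 - log(3)) + sqrt(3)*k*exp(sqrt(3)*a)/3


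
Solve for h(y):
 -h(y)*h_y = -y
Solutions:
 h(y) = -sqrt(C1 + y^2)
 h(y) = sqrt(C1 + y^2)


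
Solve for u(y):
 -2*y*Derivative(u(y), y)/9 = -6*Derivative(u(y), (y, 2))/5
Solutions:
 u(y) = C1 + C2*erfi(sqrt(30)*y/18)


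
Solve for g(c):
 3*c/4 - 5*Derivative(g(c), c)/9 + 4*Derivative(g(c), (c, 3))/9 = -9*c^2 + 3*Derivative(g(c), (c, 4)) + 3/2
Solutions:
 g(c) = C1 + C2*exp(c*(32*2^(1/3)/(81*sqrt(1472385) + 98287)^(1/3) + 16 + 2^(2/3)*(81*sqrt(1472385) + 98287)^(1/3))/324)*sin(2^(1/3)*sqrt(3)*c*(-2^(1/3)*(81*sqrt(1472385) + 98287)^(1/3) + 32/(81*sqrt(1472385) + 98287)^(1/3))/324) + C3*exp(c*(32*2^(1/3)/(81*sqrt(1472385) + 98287)^(1/3) + 16 + 2^(2/3)*(81*sqrt(1472385) + 98287)^(1/3))/324)*cos(2^(1/3)*sqrt(3)*c*(-2^(1/3)*(81*sqrt(1472385) + 98287)^(1/3) + 32/(81*sqrt(1472385) + 98287)^(1/3))/324) + C4*exp(c*(-2^(2/3)*(81*sqrt(1472385) + 98287)^(1/3) - 32*2^(1/3)/(81*sqrt(1472385) + 98287)^(1/3) + 8)/162) + 27*c^3/5 + 27*c^2/40 + 1161*c/50


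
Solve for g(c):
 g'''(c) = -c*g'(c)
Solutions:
 g(c) = C1 + Integral(C2*airyai(-c) + C3*airybi(-c), c)


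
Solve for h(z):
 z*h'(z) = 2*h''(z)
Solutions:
 h(z) = C1 + C2*erfi(z/2)


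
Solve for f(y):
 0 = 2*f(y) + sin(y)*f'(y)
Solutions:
 f(y) = C1*(cos(y) + 1)/(cos(y) - 1)


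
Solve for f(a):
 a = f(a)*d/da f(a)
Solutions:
 f(a) = -sqrt(C1 + a^2)
 f(a) = sqrt(C1 + a^2)


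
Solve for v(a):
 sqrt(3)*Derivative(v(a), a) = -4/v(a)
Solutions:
 v(a) = -sqrt(C1 - 24*sqrt(3)*a)/3
 v(a) = sqrt(C1 - 24*sqrt(3)*a)/3


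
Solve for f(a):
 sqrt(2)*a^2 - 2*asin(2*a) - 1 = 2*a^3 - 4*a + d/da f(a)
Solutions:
 f(a) = C1 - a^4/2 + sqrt(2)*a^3/3 + 2*a^2 - 2*a*asin(2*a) - a - sqrt(1 - 4*a^2)


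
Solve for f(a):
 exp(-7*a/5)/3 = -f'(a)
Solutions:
 f(a) = C1 + 5*exp(-7*a/5)/21


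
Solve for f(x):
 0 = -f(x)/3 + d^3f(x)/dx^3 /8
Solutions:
 f(x) = C3*exp(2*3^(2/3)*x/3) + (C1*sin(3^(1/6)*x) + C2*cos(3^(1/6)*x))*exp(-3^(2/3)*x/3)


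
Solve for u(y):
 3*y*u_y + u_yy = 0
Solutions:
 u(y) = C1 + C2*erf(sqrt(6)*y/2)


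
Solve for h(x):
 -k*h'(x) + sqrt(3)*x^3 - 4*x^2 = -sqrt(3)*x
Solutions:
 h(x) = C1 + sqrt(3)*x^4/(4*k) - 4*x^3/(3*k) + sqrt(3)*x^2/(2*k)


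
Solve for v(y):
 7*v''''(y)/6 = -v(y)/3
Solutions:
 v(y) = (C1*sin(14^(3/4)*y/14) + C2*cos(14^(3/4)*y/14))*exp(-14^(3/4)*y/14) + (C3*sin(14^(3/4)*y/14) + C4*cos(14^(3/4)*y/14))*exp(14^(3/4)*y/14)


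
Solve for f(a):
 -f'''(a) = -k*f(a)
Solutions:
 f(a) = C1*exp(a*k^(1/3)) + C2*exp(a*k^(1/3)*(-1 + sqrt(3)*I)/2) + C3*exp(-a*k^(1/3)*(1 + sqrt(3)*I)/2)


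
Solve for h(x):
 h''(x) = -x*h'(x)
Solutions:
 h(x) = C1 + C2*erf(sqrt(2)*x/2)


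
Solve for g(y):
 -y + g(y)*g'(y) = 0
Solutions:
 g(y) = -sqrt(C1 + y^2)
 g(y) = sqrt(C1 + y^2)


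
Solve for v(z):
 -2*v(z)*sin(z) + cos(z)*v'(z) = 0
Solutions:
 v(z) = C1/cos(z)^2


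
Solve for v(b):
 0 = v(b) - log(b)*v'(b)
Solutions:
 v(b) = C1*exp(li(b))


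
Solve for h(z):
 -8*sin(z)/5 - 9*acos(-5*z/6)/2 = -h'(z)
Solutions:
 h(z) = C1 + 9*z*acos(-5*z/6)/2 + 9*sqrt(36 - 25*z^2)/10 - 8*cos(z)/5


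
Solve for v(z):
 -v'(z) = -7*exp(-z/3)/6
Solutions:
 v(z) = C1 - 7*exp(-z/3)/2


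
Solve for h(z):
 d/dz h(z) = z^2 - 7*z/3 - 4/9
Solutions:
 h(z) = C1 + z^3/3 - 7*z^2/6 - 4*z/9


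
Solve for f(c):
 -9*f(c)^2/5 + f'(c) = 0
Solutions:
 f(c) = -5/(C1 + 9*c)


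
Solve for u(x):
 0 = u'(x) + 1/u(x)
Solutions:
 u(x) = -sqrt(C1 - 2*x)
 u(x) = sqrt(C1 - 2*x)


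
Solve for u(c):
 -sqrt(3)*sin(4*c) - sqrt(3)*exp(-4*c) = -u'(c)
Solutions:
 u(c) = C1 - sqrt(3)*cos(4*c)/4 - sqrt(3)*exp(-4*c)/4


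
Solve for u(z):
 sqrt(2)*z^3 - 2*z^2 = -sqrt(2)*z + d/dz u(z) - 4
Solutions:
 u(z) = C1 + sqrt(2)*z^4/4 - 2*z^3/3 + sqrt(2)*z^2/2 + 4*z


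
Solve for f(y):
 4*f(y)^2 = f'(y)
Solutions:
 f(y) = -1/(C1 + 4*y)


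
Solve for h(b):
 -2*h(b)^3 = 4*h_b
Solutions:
 h(b) = -sqrt(-1/(C1 - b))
 h(b) = sqrt(-1/(C1 - b))


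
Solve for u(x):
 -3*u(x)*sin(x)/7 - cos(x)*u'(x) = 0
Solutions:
 u(x) = C1*cos(x)^(3/7)


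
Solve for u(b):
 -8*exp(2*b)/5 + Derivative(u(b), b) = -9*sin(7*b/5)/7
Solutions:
 u(b) = C1 + 4*exp(2*b)/5 + 45*cos(7*b/5)/49


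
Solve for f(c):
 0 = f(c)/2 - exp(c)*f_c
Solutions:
 f(c) = C1*exp(-exp(-c)/2)


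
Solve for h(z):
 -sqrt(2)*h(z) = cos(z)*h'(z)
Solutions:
 h(z) = C1*(sin(z) - 1)^(sqrt(2)/2)/(sin(z) + 1)^(sqrt(2)/2)


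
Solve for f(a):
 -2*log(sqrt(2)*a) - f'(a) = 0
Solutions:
 f(a) = C1 - 2*a*log(a) - a*log(2) + 2*a


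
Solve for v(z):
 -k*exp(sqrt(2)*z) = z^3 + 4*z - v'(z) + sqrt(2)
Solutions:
 v(z) = C1 + sqrt(2)*k*exp(sqrt(2)*z)/2 + z^4/4 + 2*z^2 + sqrt(2)*z


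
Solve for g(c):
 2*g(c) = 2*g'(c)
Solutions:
 g(c) = C1*exp(c)


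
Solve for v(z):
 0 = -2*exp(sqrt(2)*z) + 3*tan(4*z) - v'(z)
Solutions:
 v(z) = C1 - sqrt(2)*exp(sqrt(2)*z) - 3*log(cos(4*z))/4


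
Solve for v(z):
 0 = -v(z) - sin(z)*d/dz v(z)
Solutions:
 v(z) = C1*sqrt(cos(z) + 1)/sqrt(cos(z) - 1)


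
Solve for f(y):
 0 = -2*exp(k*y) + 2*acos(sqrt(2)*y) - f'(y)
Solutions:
 f(y) = C1 + 2*y*acos(sqrt(2)*y) - sqrt(2)*sqrt(1 - 2*y^2) - 2*Piecewise((exp(k*y)/k, Ne(k, 0)), (y, True))


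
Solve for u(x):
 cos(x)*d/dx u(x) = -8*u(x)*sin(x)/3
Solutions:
 u(x) = C1*cos(x)^(8/3)


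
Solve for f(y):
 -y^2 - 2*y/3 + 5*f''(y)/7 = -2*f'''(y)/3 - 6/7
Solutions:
 f(y) = C1 + C2*y + C3*exp(-15*y/14) + 7*y^4/60 - 7*y^3/25 + 23*y^2/125


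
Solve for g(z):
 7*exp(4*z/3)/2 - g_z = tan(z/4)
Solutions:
 g(z) = C1 + 21*exp(4*z/3)/8 + 4*log(cos(z/4))


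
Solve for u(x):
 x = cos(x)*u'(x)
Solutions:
 u(x) = C1 + Integral(x/cos(x), x)


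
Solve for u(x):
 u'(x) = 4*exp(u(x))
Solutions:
 u(x) = log(-1/(C1 + 4*x))


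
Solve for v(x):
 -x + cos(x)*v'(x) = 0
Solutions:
 v(x) = C1 + Integral(x/cos(x), x)


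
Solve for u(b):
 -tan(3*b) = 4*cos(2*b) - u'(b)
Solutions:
 u(b) = C1 - log(cos(3*b))/3 + 2*sin(2*b)


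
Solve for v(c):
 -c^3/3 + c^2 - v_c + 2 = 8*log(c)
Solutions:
 v(c) = C1 - c^4/12 + c^3/3 - 8*c*log(c) + 10*c


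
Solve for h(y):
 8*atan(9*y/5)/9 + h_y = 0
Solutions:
 h(y) = C1 - 8*y*atan(9*y/5)/9 + 20*log(81*y^2 + 25)/81


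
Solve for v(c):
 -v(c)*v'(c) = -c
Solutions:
 v(c) = -sqrt(C1 + c^2)
 v(c) = sqrt(C1 + c^2)


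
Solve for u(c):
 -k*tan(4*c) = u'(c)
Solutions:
 u(c) = C1 + k*log(cos(4*c))/4


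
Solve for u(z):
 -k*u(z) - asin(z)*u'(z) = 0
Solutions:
 u(z) = C1*exp(-k*Integral(1/asin(z), z))


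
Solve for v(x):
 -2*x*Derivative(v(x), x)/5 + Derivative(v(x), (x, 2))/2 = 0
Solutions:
 v(x) = C1 + C2*erfi(sqrt(10)*x/5)


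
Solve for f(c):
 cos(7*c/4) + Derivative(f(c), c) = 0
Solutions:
 f(c) = C1 - 4*sin(7*c/4)/7


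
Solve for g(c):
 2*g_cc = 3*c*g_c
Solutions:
 g(c) = C1 + C2*erfi(sqrt(3)*c/2)


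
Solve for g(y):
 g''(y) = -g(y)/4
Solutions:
 g(y) = C1*sin(y/2) + C2*cos(y/2)


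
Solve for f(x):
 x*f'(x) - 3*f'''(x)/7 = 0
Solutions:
 f(x) = C1 + Integral(C2*airyai(3^(2/3)*7^(1/3)*x/3) + C3*airybi(3^(2/3)*7^(1/3)*x/3), x)


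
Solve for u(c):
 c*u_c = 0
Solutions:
 u(c) = C1


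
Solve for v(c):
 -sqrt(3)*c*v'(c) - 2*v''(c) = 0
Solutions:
 v(c) = C1 + C2*erf(3^(1/4)*c/2)


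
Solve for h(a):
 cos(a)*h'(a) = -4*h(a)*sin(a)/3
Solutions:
 h(a) = C1*cos(a)^(4/3)


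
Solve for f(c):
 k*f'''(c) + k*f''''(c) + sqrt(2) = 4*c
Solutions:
 f(c) = C1 + C2*c + C3*c^2 + C4*exp(-c) + c^4/(6*k) + c^3*(-4 - sqrt(2))/(6*k)


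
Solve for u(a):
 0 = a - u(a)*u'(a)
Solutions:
 u(a) = -sqrt(C1 + a^2)
 u(a) = sqrt(C1 + a^2)


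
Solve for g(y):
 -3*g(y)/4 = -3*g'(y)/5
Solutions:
 g(y) = C1*exp(5*y/4)


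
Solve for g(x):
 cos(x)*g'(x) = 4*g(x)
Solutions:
 g(x) = C1*(sin(x)^2 + 2*sin(x) + 1)/(sin(x)^2 - 2*sin(x) + 1)


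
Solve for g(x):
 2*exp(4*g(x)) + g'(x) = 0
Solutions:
 g(x) = log(-I*(1/(C1 + 8*x))^(1/4))
 g(x) = log(I*(1/(C1 + 8*x))^(1/4))
 g(x) = log(-(1/(C1 + 8*x))^(1/4))
 g(x) = log(1/(C1 + 8*x))/4


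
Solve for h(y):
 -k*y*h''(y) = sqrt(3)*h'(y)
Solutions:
 h(y) = C1 + y^(((re(k) - sqrt(3))*re(k) + im(k)^2)/(re(k)^2 + im(k)^2))*(C2*sin(sqrt(3)*log(y)*Abs(im(k))/(re(k)^2 + im(k)^2)) + C3*cos(sqrt(3)*log(y)*im(k)/(re(k)^2 + im(k)^2)))


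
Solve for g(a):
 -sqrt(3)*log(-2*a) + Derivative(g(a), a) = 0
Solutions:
 g(a) = C1 + sqrt(3)*a*log(-a) + sqrt(3)*a*(-1 + log(2))


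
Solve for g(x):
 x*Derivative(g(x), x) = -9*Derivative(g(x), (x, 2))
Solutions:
 g(x) = C1 + C2*erf(sqrt(2)*x/6)


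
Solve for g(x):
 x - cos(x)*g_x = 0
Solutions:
 g(x) = C1 + Integral(x/cos(x), x)


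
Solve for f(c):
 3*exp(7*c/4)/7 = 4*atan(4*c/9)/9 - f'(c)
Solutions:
 f(c) = C1 + 4*c*atan(4*c/9)/9 - 12*exp(7*c/4)/49 - log(16*c^2 + 81)/2


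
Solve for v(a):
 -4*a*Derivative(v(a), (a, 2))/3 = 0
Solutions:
 v(a) = C1 + C2*a


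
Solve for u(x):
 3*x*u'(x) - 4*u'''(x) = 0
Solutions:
 u(x) = C1 + Integral(C2*airyai(6^(1/3)*x/2) + C3*airybi(6^(1/3)*x/2), x)


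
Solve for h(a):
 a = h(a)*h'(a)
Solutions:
 h(a) = -sqrt(C1 + a^2)
 h(a) = sqrt(C1 + a^2)


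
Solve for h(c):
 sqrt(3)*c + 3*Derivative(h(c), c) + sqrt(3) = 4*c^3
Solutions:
 h(c) = C1 + c^4/3 - sqrt(3)*c^2/6 - sqrt(3)*c/3


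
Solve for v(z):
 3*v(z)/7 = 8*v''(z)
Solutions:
 v(z) = C1*exp(-sqrt(42)*z/28) + C2*exp(sqrt(42)*z/28)


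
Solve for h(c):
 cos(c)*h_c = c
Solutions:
 h(c) = C1 + Integral(c/cos(c), c)


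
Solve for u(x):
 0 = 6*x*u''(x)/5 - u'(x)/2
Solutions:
 u(x) = C1 + C2*x^(17/12)


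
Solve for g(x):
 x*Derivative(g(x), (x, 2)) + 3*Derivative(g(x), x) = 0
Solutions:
 g(x) = C1 + C2/x^2


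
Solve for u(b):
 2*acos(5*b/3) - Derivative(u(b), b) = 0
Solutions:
 u(b) = C1 + 2*b*acos(5*b/3) - 2*sqrt(9 - 25*b^2)/5


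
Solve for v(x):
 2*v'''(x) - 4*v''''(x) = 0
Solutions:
 v(x) = C1 + C2*x + C3*x^2 + C4*exp(x/2)


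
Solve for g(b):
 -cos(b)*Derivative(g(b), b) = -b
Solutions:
 g(b) = C1 + Integral(b/cos(b), b)


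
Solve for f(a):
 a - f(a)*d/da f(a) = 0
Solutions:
 f(a) = -sqrt(C1 + a^2)
 f(a) = sqrt(C1 + a^2)


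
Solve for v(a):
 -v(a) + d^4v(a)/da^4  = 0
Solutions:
 v(a) = C1*exp(-a) + C2*exp(a) + C3*sin(a) + C4*cos(a)


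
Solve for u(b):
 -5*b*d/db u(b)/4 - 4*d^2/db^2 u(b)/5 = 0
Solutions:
 u(b) = C1 + C2*erf(5*sqrt(2)*b/8)


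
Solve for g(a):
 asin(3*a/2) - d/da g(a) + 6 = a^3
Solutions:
 g(a) = C1 - a^4/4 + a*asin(3*a/2) + 6*a + sqrt(4 - 9*a^2)/3


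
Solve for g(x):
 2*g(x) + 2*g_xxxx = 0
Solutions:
 g(x) = (C1*sin(sqrt(2)*x/2) + C2*cos(sqrt(2)*x/2))*exp(-sqrt(2)*x/2) + (C3*sin(sqrt(2)*x/2) + C4*cos(sqrt(2)*x/2))*exp(sqrt(2)*x/2)


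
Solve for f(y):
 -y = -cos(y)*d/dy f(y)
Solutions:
 f(y) = C1 + Integral(y/cos(y), y)


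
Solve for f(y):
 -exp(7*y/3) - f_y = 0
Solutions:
 f(y) = C1 - 3*exp(7*y/3)/7


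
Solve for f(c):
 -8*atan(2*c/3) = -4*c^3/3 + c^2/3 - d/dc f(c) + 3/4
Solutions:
 f(c) = C1 - c^4/3 + c^3/9 + 8*c*atan(2*c/3) + 3*c/4 - 6*log(4*c^2 + 9)


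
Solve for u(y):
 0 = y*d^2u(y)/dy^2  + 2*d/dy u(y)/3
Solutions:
 u(y) = C1 + C2*y^(1/3)


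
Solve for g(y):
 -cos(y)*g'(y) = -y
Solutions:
 g(y) = C1 + Integral(y/cos(y), y)


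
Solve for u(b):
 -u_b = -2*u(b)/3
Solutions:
 u(b) = C1*exp(2*b/3)


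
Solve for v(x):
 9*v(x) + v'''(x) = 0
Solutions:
 v(x) = C3*exp(-3^(2/3)*x) + (C1*sin(3*3^(1/6)*x/2) + C2*cos(3*3^(1/6)*x/2))*exp(3^(2/3)*x/2)


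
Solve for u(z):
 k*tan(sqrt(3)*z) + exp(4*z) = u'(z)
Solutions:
 u(z) = C1 - sqrt(3)*k*log(cos(sqrt(3)*z))/3 + exp(4*z)/4


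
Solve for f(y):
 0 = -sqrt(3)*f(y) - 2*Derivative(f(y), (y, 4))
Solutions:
 f(y) = (C1*sin(2^(1/4)*3^(1/8)*y/2) + C2*cos(2^(1/4)*3^(1/8)*y/2))*exp(-2^(1/4)*3^(1/8)*y/2) + (C3*sin(2^(1/4)*3^(1/8)*y/2) + C4*cos(2^(1/4)*3^(1/8)*y/2))*exp(2^(1/4)*3^(1/8)*y/2)


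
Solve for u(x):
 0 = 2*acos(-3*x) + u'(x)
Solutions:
 u(x) = C1 - 2*x*acos(-3*x) - 2*sqrt(1 - 9*x^2)/3


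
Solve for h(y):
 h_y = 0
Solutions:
 h(y) = C1


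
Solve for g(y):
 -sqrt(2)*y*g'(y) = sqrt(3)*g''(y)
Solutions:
 g(y) = C1 + C2*erf(6^(3/4)*y/6)


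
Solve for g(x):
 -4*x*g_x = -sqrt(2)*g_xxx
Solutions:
 g(x) = C1 + Integral(C2*airyai(sqrt(2)*x) + C3*airybi(sqrt(2)*x), x)


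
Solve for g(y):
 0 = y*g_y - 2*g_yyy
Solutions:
 g(y) = C1 + Integral(C2*airyai(2^(2/3)*y/2) + C3*airybi(2^(2/3)*y/2), y)


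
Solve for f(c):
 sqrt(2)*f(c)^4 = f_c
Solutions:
 f(c) = (-1/(C1 + 3*sqrt(2)*c))^(1/3)
 f(c) = (-1/(C1 + sqrt(2)*c))^(1/3)*(-3^(2/3) - 3*3^(1/6)*I)/6
 f(c) = (-1/(C1 + sqrt(2)*c))^(1/3)*(-3^(2/3) + 3*3^(1/6)*I)/6


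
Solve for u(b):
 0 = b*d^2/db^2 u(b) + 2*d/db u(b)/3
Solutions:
 u(b) = C1 + C2*b^(1/3)


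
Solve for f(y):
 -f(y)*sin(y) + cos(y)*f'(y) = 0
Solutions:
 f(y) = C1/cos(y)


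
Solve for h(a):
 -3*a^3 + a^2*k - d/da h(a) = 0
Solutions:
 h(a) = C1 - 3*a^4/4 + a^3*k/3


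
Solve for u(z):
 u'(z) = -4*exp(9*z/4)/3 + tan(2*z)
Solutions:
 u(z) = C1 - 16*exp(9*z/4)/27 - log(cos(2*z))/2


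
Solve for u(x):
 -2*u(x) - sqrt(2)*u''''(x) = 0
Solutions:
 u(x) = (C1*sin(2^(5/8)*x/2) + C2*cos(2^(5/8)*x/2))*exp(-2^(5/8)*x/2) + (C3*sin(2^(5/8)*x/2) + C4*cos(2^(5/8)*x/2))*exp(2^(5/8)*x/2)


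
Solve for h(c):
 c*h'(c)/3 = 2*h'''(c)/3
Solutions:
 h(c) = C1 + Integral(C2*airyai(2^(2/3)*c/2) + C3*airybi(2^(2/3)*c/2), c)


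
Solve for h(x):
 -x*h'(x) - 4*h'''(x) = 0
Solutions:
 h(x) = C1 + Integral(C2*airyai(-2^(1/3)*x/2) + C3*airybi(-2^(1/3)*x/2), x)


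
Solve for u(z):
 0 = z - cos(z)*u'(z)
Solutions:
 u(z) = C1 + Integral(z/cos(z), z)


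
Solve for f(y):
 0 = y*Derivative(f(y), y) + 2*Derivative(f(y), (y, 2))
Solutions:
 f(y) = C1 + C2*erf(y/2)


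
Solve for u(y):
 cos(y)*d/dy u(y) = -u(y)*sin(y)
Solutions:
 u(y) = C1*cos(y)


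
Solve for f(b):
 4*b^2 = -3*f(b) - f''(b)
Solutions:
 f(b) = C1*sin(sqrt(3)*b) + C2*cos(sqrt(3)*b) - 4*b^2/3 + 8/9


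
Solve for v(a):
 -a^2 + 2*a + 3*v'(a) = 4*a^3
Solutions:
 v(a) = C1 + a^4/3 + a^3/9 - a^2/3


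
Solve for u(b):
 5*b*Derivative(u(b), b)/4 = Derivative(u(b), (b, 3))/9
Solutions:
 u(b) = C1 + Integral(C2*airyai(90^(1/3)*b/2) + C3*airybi(90^(1/3)*b/2), b)


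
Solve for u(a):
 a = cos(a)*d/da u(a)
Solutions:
 u(a) = C1 + Integral(a/cos(a), a)


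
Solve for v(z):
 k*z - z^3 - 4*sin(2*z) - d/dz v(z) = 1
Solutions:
 v(z) = C1 + k*z^2/2 - z^4/4 - z + 2*cos(2*z)


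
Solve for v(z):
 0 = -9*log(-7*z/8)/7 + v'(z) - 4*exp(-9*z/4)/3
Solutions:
 v(z) = C1 + 9*z*log(-z)/7 + 9*z*(-3*log(2) - 1 + log(7))/7 - 16*exp(-9*z/4)/27


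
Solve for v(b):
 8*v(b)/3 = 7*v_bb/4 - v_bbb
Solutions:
 v(b) = C1*exp(b*(49/(48*sqrt(1618) + 1961)^(1/3) + 14 + (48*sqrt(1618) + 1961)^(1/3))/24)*sin(sqrt(3)*b*(-(48*sqrt(1618) + 1961)^(1/3) + 49/(48*sqrt(1618) + 1961)^(1/3))/24) + C2*exp(b*(49/(48*sqrt(1618) + 1961)^(1/3) + 14 + (48*sqrt(1618) + 1961)^(1/3))/24)*cos(sqrt(3)*b*(-(48*sqrt(1618) + 1961)^(1/3) + 49/(48*sqrt(1618) + 1961)^(1/3))/24) + C3*exp(b*(-(48*sqrt(1618) + 1961)^(1/3) - 49/(48*sqrt(1618) + 1961)^(1/3) + 7)/12)


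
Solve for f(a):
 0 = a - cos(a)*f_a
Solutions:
 f(a) = C1 + Integral(a/cos(a), a)


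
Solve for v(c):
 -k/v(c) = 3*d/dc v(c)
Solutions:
 v(c) = -sqrt(C1 - 6*c*k)/3
 v(c) = sqrt(C1 - 6*c*k)/3


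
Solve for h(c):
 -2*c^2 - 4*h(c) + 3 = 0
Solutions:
 h(c) = 3/4 - c^2/2


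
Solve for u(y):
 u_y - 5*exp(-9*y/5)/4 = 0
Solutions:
 u(y) = C1 - 25*exp(-9*y/5)/36


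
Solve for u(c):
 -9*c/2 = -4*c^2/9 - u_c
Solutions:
 u(c) = C1 - 4*c^3/27 + 9*c^2/4


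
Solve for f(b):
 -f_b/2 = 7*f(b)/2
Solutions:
 f(b) = C1*exp(-7*b)


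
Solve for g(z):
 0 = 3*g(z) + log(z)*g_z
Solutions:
 g(z) = C1*exp(-3*li(z))


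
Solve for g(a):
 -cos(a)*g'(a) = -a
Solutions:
 g(a) = C1 + Integral(a/cos(a), a)


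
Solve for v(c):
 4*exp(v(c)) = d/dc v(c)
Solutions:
 v(c) = log(-1/(C1 + 4*c))


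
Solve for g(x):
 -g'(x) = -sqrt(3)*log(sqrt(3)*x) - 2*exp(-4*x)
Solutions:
 g(x) = C1 + sqrt(3)*x*log(x) + sqrt(3)*x*(-1 + log(3)/2) - exp(-4*x)/2


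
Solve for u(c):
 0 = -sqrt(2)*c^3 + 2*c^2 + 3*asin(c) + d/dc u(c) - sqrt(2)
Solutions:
 u(c) = C1 + sqrt(2)*c^4/4 - 2*c^3/3 - 3*c*asin(c) + sqrt(2)*c - 3*sqrt(1 - c^2)


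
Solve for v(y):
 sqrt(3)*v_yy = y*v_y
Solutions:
 v(y) = C1 + C2*erfi(sqrt(2)*3^(3/4)*y/6)


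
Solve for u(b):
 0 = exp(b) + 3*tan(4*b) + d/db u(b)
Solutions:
 u(b) = C1 - exp(b) + 3*log(cos(4*b))/4


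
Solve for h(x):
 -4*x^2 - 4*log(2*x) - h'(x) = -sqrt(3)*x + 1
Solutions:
 h(x) = C1 - 4*x^3/3 + sqrt(3)*x^2/2 - 4*x*log(x) - x*log(16) + 3*x


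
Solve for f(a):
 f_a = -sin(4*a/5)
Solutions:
 f(a) = C1 + 5*cos(4*a/5)/4


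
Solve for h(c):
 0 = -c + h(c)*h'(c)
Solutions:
 h(c) = -sqrt(C1 + c^2)
 h(c) = sqrt(C1 + c^2)


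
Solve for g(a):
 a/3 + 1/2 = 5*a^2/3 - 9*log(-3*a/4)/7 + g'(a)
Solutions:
 g(a) = C1 - 5*a^3/9 + a^2/6 + 9*a*log(-a)/7 + a*(-36*log(2) - 11 + 18*log(3))/14


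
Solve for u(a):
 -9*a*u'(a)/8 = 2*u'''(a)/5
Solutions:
 u(a) = C1 + Integral(C2*airyai(-2^(2/3)*45^(1/3)*a/4) + C3*airybi(-2^(2/3)*45^(1/3)*a/4), a)


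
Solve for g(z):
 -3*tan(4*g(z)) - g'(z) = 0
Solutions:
 g(z) = -asin(C1*exp(-12*z))/4 + pi/4
 g(z) = asin(C1*exp(-12*z))/4


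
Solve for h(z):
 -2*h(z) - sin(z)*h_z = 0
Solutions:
 h(z) = C1*(cos(z) + 1)/(cos(z) - 1)


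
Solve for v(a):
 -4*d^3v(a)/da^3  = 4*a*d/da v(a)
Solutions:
 v(a) = C1 + Integral(C2*airyai(-a) + C3*airybi(-a), a)


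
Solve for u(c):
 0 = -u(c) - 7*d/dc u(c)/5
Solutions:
 u(c) = C1*exp(-5*c/7)


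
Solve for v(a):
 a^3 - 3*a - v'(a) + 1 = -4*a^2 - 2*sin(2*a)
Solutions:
 v(a) = C1 + a^4/4 + 4*a^3/3 - 3*a^2/2 + a - cos(2*a)


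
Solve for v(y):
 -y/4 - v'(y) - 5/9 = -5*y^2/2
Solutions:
 v(y) = C1 + 5*y^3/6 - y^2/8 - 5*y/9


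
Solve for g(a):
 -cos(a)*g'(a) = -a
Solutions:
 g(a) = C1 + Integral(a/cos(a), a)


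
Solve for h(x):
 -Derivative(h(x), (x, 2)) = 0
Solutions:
 h(x) = C1 + C2*x


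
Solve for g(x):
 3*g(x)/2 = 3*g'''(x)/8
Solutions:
 g(x) = C3*exp(2^(2/3)*x) + (C1*sin(2^(2/3)*sqrt(3)*x/2) + C2*cos(2^(2/3)*sqrt(3)*x/2))*exp(-2^(2/3)*x/2)


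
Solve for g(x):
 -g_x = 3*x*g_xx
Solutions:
 g(x) = C1 + C2*x^(2/3)


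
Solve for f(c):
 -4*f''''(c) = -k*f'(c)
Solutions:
 f(c) = C1 + C2*exp(2^(1/3)*c*k^(1/3)/2) + C3*exp(2^(1/3)*c*k^(1/3)*(-1 + sqrt(3)*I)/4) + C4*exp(-2^(1/3)*c*k^(1/3)*(1 + sqrt(3)*I)/4)


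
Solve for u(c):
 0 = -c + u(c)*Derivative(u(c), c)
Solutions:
 u(c) = -sqrt(C1 + c^2)
 u(c) = sqrt(C1 + c^2)


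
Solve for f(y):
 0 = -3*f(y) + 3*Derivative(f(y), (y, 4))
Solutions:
 f(y) = C1*exp(-y) + C2*exp(y) + C3*sin(y) + C4*cos(y)


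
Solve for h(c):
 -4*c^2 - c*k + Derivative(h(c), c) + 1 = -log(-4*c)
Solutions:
 h(c) = C1 + 4*c^3/3 + c^2*k/2 - c*log(-c) - 2*c*log(2)


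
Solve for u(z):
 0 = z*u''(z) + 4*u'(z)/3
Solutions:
 u(z) = C1 + C2/z^(1/3)


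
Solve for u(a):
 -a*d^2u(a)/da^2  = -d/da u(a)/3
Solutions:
 u(a) = C1 + C2*a^(4/3)


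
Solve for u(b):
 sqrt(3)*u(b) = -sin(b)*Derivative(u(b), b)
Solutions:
 u(b) = C1*(cos(b) + 1)^(sqrt(3)/2)/(cos(b) - 1)^(sqrt(3)/2)


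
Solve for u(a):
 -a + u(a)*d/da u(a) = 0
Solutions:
 u(a) = -sqrt(C1 + a^2)
 u(a) = sqrt(C1 + a^2)


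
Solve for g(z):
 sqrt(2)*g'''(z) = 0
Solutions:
 g(z) = C1 + C2*z + C3*z^2


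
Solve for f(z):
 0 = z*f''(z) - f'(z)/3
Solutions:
 f(z) = C1 + C2*z^(4/3)


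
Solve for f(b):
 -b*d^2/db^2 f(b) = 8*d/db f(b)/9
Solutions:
 f(b) = C1 + C2*b^(1/9)


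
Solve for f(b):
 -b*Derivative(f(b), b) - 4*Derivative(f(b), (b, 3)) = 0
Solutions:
 f(b) = C1 + Integral(C2*airyai(-2^(1/3)*b/2) + C3*airybi(-2^(1/3)*b/2), b)


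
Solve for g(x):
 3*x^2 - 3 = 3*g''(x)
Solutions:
 g(x) = C1 + C2*x + x^4/12 - x^2/2


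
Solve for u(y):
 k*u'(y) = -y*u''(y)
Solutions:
 u(y) = C1 + y^(1 - re(k))*(C2*sin(log(y)*Abs(im(k))) + C3*cos(log(y)*im(k)))


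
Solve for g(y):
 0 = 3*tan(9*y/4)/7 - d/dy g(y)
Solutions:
 g(y) = C1 - 4*log(cos(9*y/4))/21


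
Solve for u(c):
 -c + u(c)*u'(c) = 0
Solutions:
 u(c) = -sqrt(C1 + c^2)
 u(c) = sqrt(C1 + c^2)


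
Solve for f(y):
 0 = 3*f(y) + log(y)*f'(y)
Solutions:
 f(y) = C1*exp(-3*li(y))


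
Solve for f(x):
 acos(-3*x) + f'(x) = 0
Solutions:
 f(x) = C1 - x*acos(-3*x) - sqrt(1 - 9*x^2)/3


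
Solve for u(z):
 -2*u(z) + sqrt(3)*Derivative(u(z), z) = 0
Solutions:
 u(z) = C1*exp(2*sqrt(3)*z/3)


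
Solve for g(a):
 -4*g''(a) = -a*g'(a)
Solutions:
 g(a) = C1 + C2*erfi(sqrt(2)*a/4)


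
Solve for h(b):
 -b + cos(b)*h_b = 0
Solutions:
 h(b) = C1 + Integral(b/cos(b), b)


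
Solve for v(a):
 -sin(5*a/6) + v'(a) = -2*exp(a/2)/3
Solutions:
 v(a) = C1 - 4*exp(a/2)/3 - 6*cos(5*a/6)/5


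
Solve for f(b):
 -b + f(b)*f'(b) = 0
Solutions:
 f(b) = -sqrt(C1 + b^2)
 f(b) = sqrt(C1 + b^2)


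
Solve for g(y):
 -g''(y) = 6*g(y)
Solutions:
 g(y) = C1*sin(sqrt(6)*y) + C2*cos(sqrt(6)*y)


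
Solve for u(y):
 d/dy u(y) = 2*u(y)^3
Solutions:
 u(y) = -sqrt(2)*sqrt(-1/(C1 + 2*y))/2
 u(y) = sqrt(2)*sqrt(-1/(C1 + 2*y))/2


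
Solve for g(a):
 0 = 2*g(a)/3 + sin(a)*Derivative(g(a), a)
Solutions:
 g(a) = C1*(cos(a) + 1)^(1/3)/(cos(a) - 1)^(1/3)


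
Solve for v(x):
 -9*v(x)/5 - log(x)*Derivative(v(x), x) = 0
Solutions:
 v(x) = C1*exp(-9*li(x)/5)


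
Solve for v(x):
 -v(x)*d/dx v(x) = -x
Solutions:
 v(x) = -sqrt(C1 + x^2)
 v(x) = sqrt(C1 + x^2)


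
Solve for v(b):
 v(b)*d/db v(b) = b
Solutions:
 v(b) = -sqrt(C1 + b^2)
 v(b) = sqrt(C1 + b^2)


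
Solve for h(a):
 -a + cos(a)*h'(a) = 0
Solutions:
 h(a) = C1 + Integral(a/cos(a), a)


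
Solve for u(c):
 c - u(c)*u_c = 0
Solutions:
 u(c) = -sqrt(C1 + c^2)
 u(c) = sqrt(C1 + c^2)


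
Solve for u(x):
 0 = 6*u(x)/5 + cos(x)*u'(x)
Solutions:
 u(x) = C1*(sin(x) - 1)^(3/5)/(sin(x) + 1)^(3/5)


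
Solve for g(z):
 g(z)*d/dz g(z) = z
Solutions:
 g(z) = -sqrt(C1 + z^2)
 g(z) = sqrt(C1 + z^2)


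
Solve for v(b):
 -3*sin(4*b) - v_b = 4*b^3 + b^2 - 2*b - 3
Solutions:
 v(b) = C1 - b^4 - b^3/3 + b^2 + 3*b + 3*cos(4*b)/4


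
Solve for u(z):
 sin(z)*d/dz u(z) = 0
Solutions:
 u(z) = C1


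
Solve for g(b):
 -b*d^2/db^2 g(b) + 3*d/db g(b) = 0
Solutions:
 g(b) = C1 + C2*b^4


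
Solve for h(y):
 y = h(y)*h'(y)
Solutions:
 h(y) = -sqrt(C1 + y^2)
 h(y) = sqrt(C1 + y^2)


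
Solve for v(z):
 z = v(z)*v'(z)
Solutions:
 v(z) = -sqrt(C1 + z^2)
 v(z) = sqrt(C1 + z^2)


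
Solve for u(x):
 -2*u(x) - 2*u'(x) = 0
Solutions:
 u(x) = C1*exp(-x)


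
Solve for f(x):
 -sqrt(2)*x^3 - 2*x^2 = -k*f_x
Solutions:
 f(x) = C1 + sqrt(2)*x^4/(4*k) + 2*x^3/(3*k)


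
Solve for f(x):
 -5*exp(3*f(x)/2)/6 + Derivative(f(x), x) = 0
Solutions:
 f(x) = 2*log(-1/(C1 + 5*x))/3 + 4*log(2)/3
 f(x) = 2*log(2^(2/3)*(-1/(C1 + 5*x))^(1/3)*(-1 - sqrt(3)*I)/2)
 f(x) = 2*log(2^(2/3)*(-1/(C1 + 5*x))^(1/3)*(-1 + sqrt(3)*I)/2)


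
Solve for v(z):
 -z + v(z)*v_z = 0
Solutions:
 v(z) = -sqrt(C1 + z^2)
 v(z) = sqrt(C1 + z^2)


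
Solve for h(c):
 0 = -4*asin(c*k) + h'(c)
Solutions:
 h(c) = C1 + 4*Piecewise((c*asin(c*k) + sqrt(-c^2*k^2 + 1)/k, Ne(k, 0)), (0, True))


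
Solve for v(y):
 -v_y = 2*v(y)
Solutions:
 v(y) = C1*exp(-2*y)


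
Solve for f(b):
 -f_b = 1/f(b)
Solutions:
 f(b) = -sqrt(C1 - 2*b)
 f(b) = sqrt(C1 - 2*b)


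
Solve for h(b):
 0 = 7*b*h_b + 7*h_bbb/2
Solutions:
 h(b) = C1 + Integral(C2*airyai(-2^(1/3)*b) + C3*airybi(-2^(1/3)*b), b)


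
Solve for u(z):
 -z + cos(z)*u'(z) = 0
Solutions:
 u(z) = C1 + Integral(z/cos(z), z)


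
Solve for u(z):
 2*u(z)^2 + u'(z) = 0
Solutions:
 u(z) = 1/(C1 + 2*z)


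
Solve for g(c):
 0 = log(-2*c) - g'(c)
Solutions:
 g(c) = C1 + c*log(-c) + c*(-1 + log(2))


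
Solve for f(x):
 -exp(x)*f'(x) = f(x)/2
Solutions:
 f(x) = C1*exp(exp(-x)/2)


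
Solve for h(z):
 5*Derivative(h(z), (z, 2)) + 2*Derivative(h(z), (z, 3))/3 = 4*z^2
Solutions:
 h(z) = C1 + C2*z + C3*exp(-15*z/2) + z^4/15 - 8*z^3/225 + 16*z^2/1125


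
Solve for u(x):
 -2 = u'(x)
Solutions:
 u(x) = C1 - 2*x


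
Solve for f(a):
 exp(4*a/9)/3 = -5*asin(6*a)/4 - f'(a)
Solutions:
 f(a) = C1 - 5*a*asin(6*a)/4 - 5*sqrt(1 - 36*a^2)/24 - 3*exp(4*a/9)/4


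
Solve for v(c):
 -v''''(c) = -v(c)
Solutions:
 v(c) = C1*exp(-c) + C2*exp(c) + C3*sin(c) + C4*cos(c)


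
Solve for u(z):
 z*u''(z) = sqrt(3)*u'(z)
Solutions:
 u(z) = C1 + C2*z^(1 + sqrt(3))


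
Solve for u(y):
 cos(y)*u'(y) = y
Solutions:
 u(y) = C1 + Integral(y/cos(y), y)


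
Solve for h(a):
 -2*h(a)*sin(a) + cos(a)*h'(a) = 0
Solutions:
 h(a) = C1/cos(a)^2


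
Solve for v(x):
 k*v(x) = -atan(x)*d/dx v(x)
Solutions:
 v(x) = C1*exp(-k*Integral(1/atan(x), x))


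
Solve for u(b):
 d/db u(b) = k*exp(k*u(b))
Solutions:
 u(b) = Piecewise((log(-1/(C1*k + b*k^2))/k, Ne(k, 0)), (nan, True))
 u(b) = Piecewise((C1 + b*k, Eq(k, 0)), (nan, True))


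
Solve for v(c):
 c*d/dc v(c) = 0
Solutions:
 v(c) = C1


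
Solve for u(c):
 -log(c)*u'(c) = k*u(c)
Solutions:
 u(c) = C1*exp(-k*li(c))


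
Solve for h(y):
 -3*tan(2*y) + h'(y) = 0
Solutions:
 h(y) = C1 - 3*log(cos(2*y))/2


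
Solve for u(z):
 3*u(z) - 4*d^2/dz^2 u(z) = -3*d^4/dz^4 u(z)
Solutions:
 u(z) = (C1*sin(z*sin(atan(sqrt(5)/2)/2)) + C2*cos(z*sin(atan(sqrt(5)/2)/2)))*exp(-z*cos(atan(sqrt(5)/2)/2)) + (C3*sin(z*sin(atan(sqrt(5)/2)/2)) + C4*cos(z*sin(atan(sqrt(5)/2)/2)))*exp(z*cos(atan(sqrt(5)/2)/2))


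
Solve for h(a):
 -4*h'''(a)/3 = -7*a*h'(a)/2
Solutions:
 h(a) = C1 + Integral(C2*airyai(21^(1/3)*a/2) + C3*airybi(21^(1/3)*a/2), a)


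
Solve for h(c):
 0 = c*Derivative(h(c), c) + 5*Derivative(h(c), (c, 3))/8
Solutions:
 h(c) = C1 + Integral(C2*airyai(-2*5^(2/3)*c/5) + C3*airybi(-2*5^(2/3)*c/5), c)


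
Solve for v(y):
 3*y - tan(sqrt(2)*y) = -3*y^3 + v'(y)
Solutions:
 v(y) = C1 + 3*y^4/4 + 3*y^2/2 + sqrt(2)*log(cos(sqrt(2)*y))/2


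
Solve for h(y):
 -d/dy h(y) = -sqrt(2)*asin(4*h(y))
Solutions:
 Integral(1/asin(4*_y), (_y, h(y))) = C1 + sqrt(2)*y


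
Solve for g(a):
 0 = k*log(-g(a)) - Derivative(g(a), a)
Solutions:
 -li(-g(a)) = C1 + a*k


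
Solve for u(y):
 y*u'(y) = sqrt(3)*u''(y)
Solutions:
 u(y) = C1 + C2*erfi(sqrt(2)*3^(3/4)*y/6)


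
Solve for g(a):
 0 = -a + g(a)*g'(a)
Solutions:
 g(a) = -sqrt(C1 + a^2)
 g(a) = sqrt(C1 + a^2)


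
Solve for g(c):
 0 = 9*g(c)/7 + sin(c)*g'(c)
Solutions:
 g(c) = C1*(cos(c) + 1)^(9/14)/(cos(c) - 1)^(9/14)


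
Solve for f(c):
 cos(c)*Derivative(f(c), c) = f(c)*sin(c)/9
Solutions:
 f(c) = C1/cos(c)^(1/9)


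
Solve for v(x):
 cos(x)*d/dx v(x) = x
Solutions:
 v(x) = C1 + Integral(x/cos(x), x)


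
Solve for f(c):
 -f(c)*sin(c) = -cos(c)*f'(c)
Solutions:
 f(c) = C1/cos(c)


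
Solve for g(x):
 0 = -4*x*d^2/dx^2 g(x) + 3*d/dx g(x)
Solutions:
 g(x) = C1 + C2*x^(7/4)


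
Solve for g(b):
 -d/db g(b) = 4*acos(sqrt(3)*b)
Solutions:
 g(b) = C1 - 4*b*acos(sqrt(3)*b) + 4*sqrt(3)*sqrt(1 - 3*b^2)/3


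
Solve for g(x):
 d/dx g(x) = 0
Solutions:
 g(x) = C1


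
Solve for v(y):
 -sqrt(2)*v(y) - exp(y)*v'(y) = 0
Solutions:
 v(y) = C1*exp(sqrt(2)*exp(-y))


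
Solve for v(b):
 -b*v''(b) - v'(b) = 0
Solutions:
 v(b) = C1 + C2*log(b)


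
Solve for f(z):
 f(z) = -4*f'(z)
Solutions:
 f(z) = C1*exp(-z/4)


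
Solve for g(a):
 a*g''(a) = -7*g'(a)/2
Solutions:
 g(a) = C1 + C2/a^(5/2)


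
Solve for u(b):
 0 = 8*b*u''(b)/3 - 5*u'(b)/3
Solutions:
 u(b) = C1 + C2*b^(13/8)


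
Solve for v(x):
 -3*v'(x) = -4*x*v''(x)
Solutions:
 v(x) = C1 + C2*x^(7/4)


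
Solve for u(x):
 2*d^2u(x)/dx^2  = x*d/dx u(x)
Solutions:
 u(x) = C1 + C2*erfi(x/2)


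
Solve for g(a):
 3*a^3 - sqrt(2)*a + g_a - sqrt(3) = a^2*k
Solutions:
 g(a) = C1 - 3*a^4/4 + a^3*k/3 + sqrt(2)*a^2/2 + sqrt(3)*a


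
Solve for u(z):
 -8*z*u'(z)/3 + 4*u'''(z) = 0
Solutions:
 u(z) = C1 + Integral(C2*airyai(2^(1/3)*3^(2/3)*z/3) + C3*airybi(2^(1/3)*3^(2/3)*z/3), z)


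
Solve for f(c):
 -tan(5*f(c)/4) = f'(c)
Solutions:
 f(c) = -4*asin(C1*exp(-5*c/4))/5 + 4*pi/5
 f(c) = 4*asin(C1*exp(-5*c/4))/5


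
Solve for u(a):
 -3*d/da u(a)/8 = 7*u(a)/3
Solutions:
 u(a) = C1*exp(-56*a/9)


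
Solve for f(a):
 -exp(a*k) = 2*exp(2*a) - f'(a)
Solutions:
 f(a) = C1 + exp(2*a) + exp(a*k)/k


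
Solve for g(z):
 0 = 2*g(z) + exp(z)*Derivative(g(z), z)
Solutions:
 g(z) = C1*exp(2*exp(-z))


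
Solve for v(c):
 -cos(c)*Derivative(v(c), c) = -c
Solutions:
 v(c) = C1 + Integral(c/cos(c), c)


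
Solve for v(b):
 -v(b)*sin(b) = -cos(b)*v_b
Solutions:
 v(b) = C1/cos(b)


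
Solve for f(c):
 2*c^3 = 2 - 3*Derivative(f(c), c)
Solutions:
 f(c) = C1 - c^4/6 + 2*c/3


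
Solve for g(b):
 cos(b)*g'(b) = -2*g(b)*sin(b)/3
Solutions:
 g(b) = C1*cos(b)^(2/3)


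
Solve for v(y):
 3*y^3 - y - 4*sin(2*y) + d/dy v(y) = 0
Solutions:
 v(y) = C1 - 3*y^4/4 + y^2/2 - 2*cos(2*y)


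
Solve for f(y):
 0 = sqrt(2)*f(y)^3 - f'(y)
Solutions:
 f(y) = -sqrt(2)*sqrt(-1/(C1 + sqrt(2)*y))/2
 f(y) = sqrt(2)*sqrt(-1/(C1 + sqrt(2)*y))/2


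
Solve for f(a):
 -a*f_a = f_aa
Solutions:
 f(a) = C1 + C2*erf(sqrt(2)*a/2)


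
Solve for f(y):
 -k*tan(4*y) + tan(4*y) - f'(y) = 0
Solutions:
 f(y) = C1 - (1 - k)*log(cos(4*y))/4


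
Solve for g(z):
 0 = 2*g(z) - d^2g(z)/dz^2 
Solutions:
 g(z) = C1*exp(-sqrt(2)*z) + C2*exp(sqrt(2)*z)


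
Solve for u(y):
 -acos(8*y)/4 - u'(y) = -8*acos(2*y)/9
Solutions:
 u(y) = C1 + 8*y*acos(2*y)/9 - y*acos(8*y)/4 + sqrt(1 - 64*y^2)/32 - 4*sqrt(1 - 4*y^2)/9


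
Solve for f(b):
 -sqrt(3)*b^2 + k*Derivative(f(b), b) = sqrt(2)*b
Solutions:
 f(b) = C1 + sqrt(3)*b^3/(3*k) + sqrt(2)*b^2/(2*k)


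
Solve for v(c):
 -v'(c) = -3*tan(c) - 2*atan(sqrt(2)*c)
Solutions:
 v(c) = C1 + 2*c*atan(sqrt(2)*c) - sqrt(2)*log(2*c^2 + 1)/2 - 3*log(cos(c))


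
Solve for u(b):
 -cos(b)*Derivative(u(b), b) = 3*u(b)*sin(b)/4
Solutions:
 u(b) = C1*cos(b)^(3/4)


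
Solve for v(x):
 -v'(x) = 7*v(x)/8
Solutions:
 v(x) = C1*exp(-7*x/8)


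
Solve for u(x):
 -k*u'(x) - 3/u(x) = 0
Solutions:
 u(x) = -sqrt(C1 - 6*x/k)
 u(x) = sqrt(C1 - 6*x/k)


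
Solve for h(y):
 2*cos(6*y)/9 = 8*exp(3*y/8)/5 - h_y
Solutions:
 h(y) = C1 + 64*exp(3*y/8)/15 - sin(6*y)/27


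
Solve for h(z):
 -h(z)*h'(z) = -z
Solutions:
 h(z) = -sqrt(C1 + z^2)
 h(z) = sqrt(C1 + z^2)


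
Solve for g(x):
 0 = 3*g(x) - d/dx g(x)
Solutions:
 g(x) = C1*exp(3*x)


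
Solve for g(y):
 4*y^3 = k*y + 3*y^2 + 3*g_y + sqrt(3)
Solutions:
 g(y) = C1 - k*y^2/6 + y^4/3 - y^3/3 - sqrt(3)*y/3


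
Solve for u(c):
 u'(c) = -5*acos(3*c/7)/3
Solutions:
 u(c) = C1 - 5*c*acos(3*c/7)/3 + 5*sqrt(49 - 9*c^2)/9


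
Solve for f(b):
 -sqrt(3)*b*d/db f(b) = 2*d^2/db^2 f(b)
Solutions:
 f(b) = C1 + C2*erf(3^(1/4)*b/2)


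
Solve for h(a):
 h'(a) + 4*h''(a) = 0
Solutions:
 h(a) = C1 + C2*exp(-a/4)


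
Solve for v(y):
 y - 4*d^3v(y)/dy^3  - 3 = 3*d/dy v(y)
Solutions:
 v(y) = C1 + C2*sin(sqrt(3)*y/2) + C3*cos(sqrt(3)*y/2) + y^2/6 - y


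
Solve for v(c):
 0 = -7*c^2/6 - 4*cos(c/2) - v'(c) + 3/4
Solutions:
 v(c) = C1 - 7*c^3/18 + 3*c/4 - 8*sin(c/2)


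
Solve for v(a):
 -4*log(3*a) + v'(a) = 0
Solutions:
 v(a) = C1 + 4*a*log(a) - 4*a + a*log(81)


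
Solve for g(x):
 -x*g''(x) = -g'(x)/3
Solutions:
 g(x) = C1 + C2*x^(4/3)


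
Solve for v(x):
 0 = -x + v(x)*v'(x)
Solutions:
 v(x) = -sqrt(C1 + x^2)
 v(x) = sqrt(C1 + x^2)


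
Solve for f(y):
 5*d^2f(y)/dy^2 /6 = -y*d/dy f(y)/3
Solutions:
 f(y) = C1 + C2*erf(sqrt(5)*y/5)


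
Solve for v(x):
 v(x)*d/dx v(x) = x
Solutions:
 v(x) = -sqrt(C1 + x^2)
 v(x) = sqrt(C1 + x^2)


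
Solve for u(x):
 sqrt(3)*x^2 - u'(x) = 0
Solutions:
 u(x) = C1 + sqrt(3)*x^3/3


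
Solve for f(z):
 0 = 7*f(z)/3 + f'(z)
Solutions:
 f(z) = C1*exp(-7*z/3)


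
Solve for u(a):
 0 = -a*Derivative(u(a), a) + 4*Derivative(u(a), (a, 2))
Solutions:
 u(a) = C1 + C2*erfi(sqrt(2)*a/4)


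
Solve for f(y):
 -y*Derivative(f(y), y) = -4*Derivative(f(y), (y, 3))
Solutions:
 f(y) = C1 + Integral(C2*airyai(2^(1/3)*y/2) + C3*airybi(2^(1/3)*y/2), y)


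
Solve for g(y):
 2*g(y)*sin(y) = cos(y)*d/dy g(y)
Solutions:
 g(y) = C1/cos(y)^2


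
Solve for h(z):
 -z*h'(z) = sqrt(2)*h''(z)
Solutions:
 h(z) = C1 + C2*erf(2^(1/4)*z/2)


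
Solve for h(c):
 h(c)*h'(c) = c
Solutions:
 h(c) = -sqrt(C1 + c^2)
 h(c) = sqrt(C1 + c^2)


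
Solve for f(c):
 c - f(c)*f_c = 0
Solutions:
 f(c) = -sqrt(C1 + c^2)
 f(c) = sqrt(C1 + c^2)


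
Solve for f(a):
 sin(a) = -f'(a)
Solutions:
 f(a) = C1 + cos(a)


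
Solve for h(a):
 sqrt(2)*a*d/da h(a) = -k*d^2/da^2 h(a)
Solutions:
 h(a) = C1 + C2*sqrt(k)*erf(2^(3/4)*a*sqrt(1/k)/2)


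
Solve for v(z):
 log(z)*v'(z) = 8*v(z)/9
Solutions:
 v(z) = C1*exp(8*li(z)/9)


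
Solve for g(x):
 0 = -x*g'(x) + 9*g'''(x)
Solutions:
 g(x) = C1 + Integral(C2*airyai(3^(1/3)*x/3) + C3*airybi(3^(1/3)*x/3), x)


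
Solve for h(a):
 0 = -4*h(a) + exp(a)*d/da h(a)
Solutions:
 h(a) = C1*exp(-4*exp(-a))


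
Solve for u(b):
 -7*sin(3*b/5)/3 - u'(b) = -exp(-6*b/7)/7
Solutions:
 u(b) = C1 + 35*cos(3*b/5)/9 - exp(-6*b/7)/6


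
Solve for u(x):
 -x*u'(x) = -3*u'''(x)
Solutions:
 u(x) = C1 + Integral(C2*airyai(3^(2/3)*x/3) + C3*airybi(3^(2/3)*x/3), x)


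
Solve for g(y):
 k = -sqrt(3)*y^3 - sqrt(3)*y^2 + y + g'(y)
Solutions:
 g(y) = C1 + k*y + sqrt(3)*y^4/4 + sqrt(3)*y^3/3 - y^2/2


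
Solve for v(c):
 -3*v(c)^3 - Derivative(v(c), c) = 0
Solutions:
 v(c) = -sqrt(2)*sqrt(-1/(C1 - 3*c))/2
 v(c) = sqrt(2)*sqrt(-1/(C1 - 3*c))/2


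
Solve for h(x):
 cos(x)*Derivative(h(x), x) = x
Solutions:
 h(x) = C1 + Integral(x/cos(x), x)


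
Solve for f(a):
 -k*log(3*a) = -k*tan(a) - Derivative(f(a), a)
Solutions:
 f(a) = C1 + k*(a*log(a) - a + a*log(3) - log(tan(a)^2 + 1)/2)


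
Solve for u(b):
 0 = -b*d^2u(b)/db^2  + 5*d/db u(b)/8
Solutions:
 u(b) = C1 + C2*b^(13/8)


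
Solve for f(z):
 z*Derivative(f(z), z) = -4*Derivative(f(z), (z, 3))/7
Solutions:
 f(z) = C1 + Integral(C2*airyai(-14^(1/3)*z/2) + C3*airybi(-14^(1/3)*z/2), z)


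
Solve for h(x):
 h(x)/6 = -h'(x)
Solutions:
 h(x) = C1*exp(-x/6)


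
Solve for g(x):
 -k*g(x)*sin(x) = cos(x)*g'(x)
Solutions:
 g(x) = C1*exp(k*log(cos(x)))


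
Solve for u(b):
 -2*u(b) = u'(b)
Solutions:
 u(b) = C1*exp(-2*b)


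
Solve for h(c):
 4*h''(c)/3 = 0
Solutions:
 h(c) = C1 + C2*c


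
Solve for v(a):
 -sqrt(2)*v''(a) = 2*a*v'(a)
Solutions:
 v(a) = C1 + C2*erf(2^(3/4)*a/2)


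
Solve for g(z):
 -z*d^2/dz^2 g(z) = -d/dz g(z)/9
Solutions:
 g(z) = C1 + C2*z^(10/9)


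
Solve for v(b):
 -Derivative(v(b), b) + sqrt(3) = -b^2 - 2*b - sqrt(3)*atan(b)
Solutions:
 v(b) = C1 + b^3/3 + b^2 + sqrt(3)*b + sqrt(3)*(b*atan(b) - log(b^2 + 1)/2)


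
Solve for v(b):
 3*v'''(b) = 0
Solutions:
 v(b) = C1 + C2*b + C3*b^2


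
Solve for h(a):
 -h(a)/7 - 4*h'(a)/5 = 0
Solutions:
 h(a) = C1*exp(-5*a/28)


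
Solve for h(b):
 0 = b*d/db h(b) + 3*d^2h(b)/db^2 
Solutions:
 h(b) = C1 + C2*erf(sqrt(6)*b/6)


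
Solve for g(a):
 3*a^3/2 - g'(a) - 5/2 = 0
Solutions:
 g(a) = C1 + 3*a^4/8 - 5*a/2


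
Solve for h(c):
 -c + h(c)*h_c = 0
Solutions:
 h(c) = -sqrt(C1 + c^2)
 h(c) = sqrt(C1 + c^2)


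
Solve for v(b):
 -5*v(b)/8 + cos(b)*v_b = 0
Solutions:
 v(b) = C1*(sin(b) + 1)^(5/16)/(sin(b) - 1)^(5/16)


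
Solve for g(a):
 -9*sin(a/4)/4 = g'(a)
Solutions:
 g(a) = C1 + 9*cos(a/4)


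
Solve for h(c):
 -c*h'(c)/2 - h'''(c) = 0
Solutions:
 h(c) = C1 + Integral(C2*airyai(-2^(2/3)*c/2) + C3*airybi(-2^(2/3)*c/2), c)


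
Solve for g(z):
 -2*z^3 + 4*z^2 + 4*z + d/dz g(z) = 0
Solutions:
 g(z) = C1 + z^4/2 - 4*z^3/3 - 2*z^2


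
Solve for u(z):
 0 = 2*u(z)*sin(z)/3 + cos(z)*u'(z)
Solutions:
 u(z) = C1*cos(z)^(2/3)


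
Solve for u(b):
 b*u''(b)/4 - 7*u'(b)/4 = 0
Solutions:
 u(b) = C1 + C2*b^8


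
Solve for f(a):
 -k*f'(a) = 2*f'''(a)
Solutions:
 f(a) = C1 + C2*exp(-sqrt(2)*a*sqrt(-k)/2) + C3*exp(sqrt(2)*a*sqrt(-k)/2)


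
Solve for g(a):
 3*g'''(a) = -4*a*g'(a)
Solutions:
 g(a) = C1 + Integral(C2*airyai(-6^(2/3)*a/3) + C3*airybi(-6^(2/3)*a/3), a)


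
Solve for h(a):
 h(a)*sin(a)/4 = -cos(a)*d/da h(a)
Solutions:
 h(a) = C1*cos(a)^(1/4)


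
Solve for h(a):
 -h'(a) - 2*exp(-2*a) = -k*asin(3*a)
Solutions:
 h(a) = C1 + a*k*asin(3*a) + k*sqrt(1 - 9*a^2)/3 + exp(-2*a)


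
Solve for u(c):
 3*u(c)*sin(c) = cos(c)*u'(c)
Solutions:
 u(c) = C1/cos(c)^3


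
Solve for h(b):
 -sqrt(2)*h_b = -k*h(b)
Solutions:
 h(b) = C1*exp(sqrt(2)*b*k/2)


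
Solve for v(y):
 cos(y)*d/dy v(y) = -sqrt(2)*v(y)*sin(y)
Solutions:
 v(y) = C1*cos(y)^(sqrt(2))


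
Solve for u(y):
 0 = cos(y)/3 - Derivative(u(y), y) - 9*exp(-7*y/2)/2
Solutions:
 u(y) = C1 + sin(y)/3 + 9*exp(-7*y/2)/7


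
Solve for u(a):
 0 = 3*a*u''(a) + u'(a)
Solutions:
 u(a) = C1 + C2*a^(2/3)


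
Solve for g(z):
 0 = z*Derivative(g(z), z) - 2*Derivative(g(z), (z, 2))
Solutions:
 g(z) = C1 + C2*erfi(z/2)


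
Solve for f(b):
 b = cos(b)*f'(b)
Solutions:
 f(b) = C1 + Integral(b/cos(b), b)


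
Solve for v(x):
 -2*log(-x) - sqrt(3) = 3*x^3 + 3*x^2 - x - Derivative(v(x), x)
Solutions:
 v(x) = C1 + 3*x^4/4 + x^3 - x^2/2 + 2*x*log(-x) + x*(-2 + sqrt(3))


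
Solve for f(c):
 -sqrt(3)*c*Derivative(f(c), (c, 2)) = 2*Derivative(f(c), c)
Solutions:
 f(c) = C1 + C2*c^(1 - 2*sqrt(3)/3)


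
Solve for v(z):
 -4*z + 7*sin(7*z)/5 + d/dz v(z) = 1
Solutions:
 v(z) = C1 + 2*z^2 + z + cos(7*z)/5


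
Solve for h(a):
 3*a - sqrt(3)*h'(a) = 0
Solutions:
 h(a) = C1 + sqrt(3)*a^2/2


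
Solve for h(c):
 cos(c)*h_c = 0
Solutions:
 h(c) = C1


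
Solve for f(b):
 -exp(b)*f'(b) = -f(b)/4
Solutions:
 f(b) = C1*exp(-exp(-b)/4)


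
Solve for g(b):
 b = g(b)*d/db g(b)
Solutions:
 g(b) = -sqrt(C1 + b^2)
 g(b) = sqrt(C1 + b^2)


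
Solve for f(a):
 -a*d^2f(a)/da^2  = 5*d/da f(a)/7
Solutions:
 f(a) = C1 + C2*a^(2/7)


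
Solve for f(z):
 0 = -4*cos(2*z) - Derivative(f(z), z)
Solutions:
 f(z) = C1 - 2*sin(2*z)
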